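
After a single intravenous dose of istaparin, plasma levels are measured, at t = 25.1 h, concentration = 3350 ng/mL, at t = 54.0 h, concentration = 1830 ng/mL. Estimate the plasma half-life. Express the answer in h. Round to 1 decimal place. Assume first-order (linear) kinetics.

33.1 h

k = ln(C₁/C₂) / (t₂ − t₁) = ln(3350/1830) / (54.0 − 25.1)
  = 0.6046 / 28.90 = 0.02092 h⁻¹
t½ = ln2 / k = 0.693147 / 0.02092 = 33.13 h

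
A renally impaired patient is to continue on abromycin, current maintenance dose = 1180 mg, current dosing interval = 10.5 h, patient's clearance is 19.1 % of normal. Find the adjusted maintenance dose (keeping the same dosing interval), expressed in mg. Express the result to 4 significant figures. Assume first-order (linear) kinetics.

To keep the same average steady-state level, dosing rate must scale with clearance.
CL ratio = 19.1 / 100 = 0.1910
New dose (same interval) = 1180 × 0.1910 = 225.4 mg

225.4 mg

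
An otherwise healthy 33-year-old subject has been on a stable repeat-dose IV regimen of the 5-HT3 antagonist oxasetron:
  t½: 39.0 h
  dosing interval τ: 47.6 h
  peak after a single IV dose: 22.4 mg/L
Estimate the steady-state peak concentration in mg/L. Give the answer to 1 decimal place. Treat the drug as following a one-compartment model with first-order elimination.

k = ln2 / t½ = 0.693147 / 39.0 = 0.01777 h⁻¹
e^(−kτ) = e^(−0.01777 × 47.6) = 0.4292
Accumulation ratio R = 1 / (1 − e^(−kτ)) = 1 / (1 − 0.4292) = 1.752
Steady-state peak = C₀ × R = 22.4 × 1.752 = 39.24 mg/L

39.2 mg/L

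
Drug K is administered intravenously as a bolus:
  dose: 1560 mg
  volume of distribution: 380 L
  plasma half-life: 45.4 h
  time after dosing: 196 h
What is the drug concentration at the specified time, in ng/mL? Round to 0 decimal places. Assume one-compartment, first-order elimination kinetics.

206 ng/mL

C₀ = Dose / Vd = 1560 / 380 = 4.105 mg/L
k = ln2 / t½ = 0.693147 / 45.4 = 0.01527 h⁻¹
C = C₀ · e^(−k·t) = 4.105 × e^(−0.01527 × 196)
  = 4.105 × 0.05014 = 0.2058 mg/L
Convert: 0.2058 mg/L × 1000 = 205.8 ng/mL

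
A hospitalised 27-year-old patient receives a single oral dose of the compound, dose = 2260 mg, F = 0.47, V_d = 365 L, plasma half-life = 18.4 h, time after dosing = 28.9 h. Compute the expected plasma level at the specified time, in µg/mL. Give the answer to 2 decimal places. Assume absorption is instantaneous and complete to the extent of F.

0.98 µg/mL

Amount reaching circulation = F × Dose = 0.47 × 2260 = 1062 mg
C₀ = F·Dose / Vd = 1062 / 365 = 2.910 mg/L
k = ln2 / t½ = 0.693147 / 18.4 = 0.03767 h⁻¹
C = C₀ · e^(−k·t) = 2.910 × e^(−0.03767 × 28.9)
  = 2.910 × 0.3367 = 0.9798 mg/L
(0.9798 mg/L = 0.9798 µg/mL)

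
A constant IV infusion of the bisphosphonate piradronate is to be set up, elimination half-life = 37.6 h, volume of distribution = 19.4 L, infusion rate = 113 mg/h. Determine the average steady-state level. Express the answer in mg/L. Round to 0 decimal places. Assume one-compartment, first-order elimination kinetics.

316 mg/L

k = ln2 / t½ = 0.693147 / 37.6 = 0.01843 h⁻¹
CL = k × Vd = 0.01843 × 19.4 = 0.3575 L/h
At steady state Css = R₀ / CL = 113 / 0.3575 = 316.1 mg/L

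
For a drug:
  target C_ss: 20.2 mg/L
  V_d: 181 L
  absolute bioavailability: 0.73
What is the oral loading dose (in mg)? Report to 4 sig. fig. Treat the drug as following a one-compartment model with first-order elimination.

5008 mg

LD = Css × Vd / F = 20.2 × 181 / 0.73 = 5008 mg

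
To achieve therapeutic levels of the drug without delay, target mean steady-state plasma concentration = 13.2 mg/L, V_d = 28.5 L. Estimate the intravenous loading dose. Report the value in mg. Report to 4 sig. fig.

LD = Css × Vd = 13.2 × 28.5 = 376.2 mg

376.2 mg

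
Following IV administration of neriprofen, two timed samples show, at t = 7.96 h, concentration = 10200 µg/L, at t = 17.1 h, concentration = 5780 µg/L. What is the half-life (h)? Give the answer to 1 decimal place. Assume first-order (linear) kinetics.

11.2 h

k = ln(C₁/C₂) / (t₂ − t₁) = ln(10200/5780) / (17.1 − 7.96)
  = 0.5680 / 9.140 = 0.06214 h⁻¹
t½ = ln2 / k = 0.693147 / 0.06214 = 11.15 h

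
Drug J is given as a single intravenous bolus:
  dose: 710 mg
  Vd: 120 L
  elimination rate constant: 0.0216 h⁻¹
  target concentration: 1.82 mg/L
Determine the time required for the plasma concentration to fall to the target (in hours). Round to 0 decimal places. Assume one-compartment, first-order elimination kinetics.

55 h

C₀ = Dose / Vd = 710.0 / 120 = 5.917 mg/L
t = ln(C₀ / C) / k = ln(5.917 / 1.82) / 0.02160
  = ln(3.251) / 0.02160 = 1.179 / 0.02160 = 54.58 h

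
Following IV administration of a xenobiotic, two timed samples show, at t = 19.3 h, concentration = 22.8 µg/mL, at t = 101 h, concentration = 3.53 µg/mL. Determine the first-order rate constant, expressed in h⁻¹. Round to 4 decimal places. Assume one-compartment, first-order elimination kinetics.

k = ln(C₁/C₂) / (t₂ − t₁) = ln(22.8/3.53) / (101 − 19.3)
  = 1.865 / 81.70 = 0.02283 h⁻¹

0.0228 h⁻¹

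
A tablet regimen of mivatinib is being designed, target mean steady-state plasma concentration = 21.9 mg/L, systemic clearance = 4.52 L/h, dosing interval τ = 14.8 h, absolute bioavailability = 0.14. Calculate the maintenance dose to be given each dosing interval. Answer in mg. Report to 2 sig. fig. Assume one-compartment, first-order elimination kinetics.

10000 mg

At steady state, F × (Dose/τ) = Css × CL.
Dose = Css × CL × τ / F = 21.9 × 4.520 × 14.8 / 0.14 = 10460 mg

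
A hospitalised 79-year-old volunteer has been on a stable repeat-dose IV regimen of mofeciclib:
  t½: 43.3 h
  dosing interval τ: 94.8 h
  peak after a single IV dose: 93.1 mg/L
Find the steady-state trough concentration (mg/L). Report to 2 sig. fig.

26 mg/L

k = ln2 / t½ = 0.693147 / 43.3 = 0.01601 h⁻¹
e^(−kτ) = e^(−0.01601 × 94.8) = 0.2192
Accumulation ratio R = 1 / (1 − e^(−kτ)) = 1 / (1 − 0.2192) = 1.281
Steady-state trough = C₀ × R × e^(−kτ) = 93.1 × 1.281 × 0.2192 = 26.14 mg/L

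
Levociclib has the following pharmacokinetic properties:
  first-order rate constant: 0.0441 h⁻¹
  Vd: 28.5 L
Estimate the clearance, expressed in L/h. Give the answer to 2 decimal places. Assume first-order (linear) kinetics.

1.26 L/h

CL = k × Vd = 0.0441 × 28.5 = 1.257 L/h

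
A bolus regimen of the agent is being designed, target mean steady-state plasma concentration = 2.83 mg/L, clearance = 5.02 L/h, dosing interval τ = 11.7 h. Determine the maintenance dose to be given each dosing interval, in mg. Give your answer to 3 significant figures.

At steady state, Dose/τ = Css × CL.
Dose = Css × CL × τ = 2.83 × 5.020 × 11.7 = 166.2 mg

166 mg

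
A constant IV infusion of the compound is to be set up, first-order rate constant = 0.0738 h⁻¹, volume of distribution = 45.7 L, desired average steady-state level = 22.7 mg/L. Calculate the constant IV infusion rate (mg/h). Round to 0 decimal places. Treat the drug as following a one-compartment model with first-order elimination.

CL = k × Vd = 0.07380 × 45.7 = 3.373 L/h
At steady state, infusion rate R₀ = Css × CL = 22.7 × 3.373 = 76.57 mg/h

77 mg/h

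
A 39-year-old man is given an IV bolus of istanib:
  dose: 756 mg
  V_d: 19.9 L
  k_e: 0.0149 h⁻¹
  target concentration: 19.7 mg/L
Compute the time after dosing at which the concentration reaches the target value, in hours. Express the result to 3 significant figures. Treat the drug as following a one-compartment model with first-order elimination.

44.1 h

C₀ = Dose / Vd = 756.0 / 19.9 = 37.99 mg/L
t = ln(C₀ / C) / k = ln(37.99 / 19.7) / 0.01490
  = ln(1.928) / 0.01490 = 0.6565 / 0.01490 = 44.06 h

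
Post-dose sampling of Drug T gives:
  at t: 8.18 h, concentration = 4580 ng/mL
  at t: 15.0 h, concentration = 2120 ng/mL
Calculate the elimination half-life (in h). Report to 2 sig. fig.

6.1 h

k = ln(C₁/C₂) / (t₂ − t₁) = ln(4580/2120) / (15.0 − 8.18)
  = 0.7703 / 6.820 = 0.1129 h⁻¹
t½ = ln2 / k = 0.693147 / 0.1129 = 6.139 h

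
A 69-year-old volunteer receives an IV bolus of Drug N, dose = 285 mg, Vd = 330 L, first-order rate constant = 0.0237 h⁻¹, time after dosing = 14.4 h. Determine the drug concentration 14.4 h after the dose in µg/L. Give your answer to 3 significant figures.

C₀ = Dose / Vd = 285.0 / 330 = 0.8636 mg/L
C = C₀ · e^(−k·t) = 0.8636 × e^(−0.02370 × 14.4)
  = 0.8636 × 0.7109 = 0.6139 mg/L
Convert: 0.6139 mg/L × 1000 = 613.9 µg/L

614 µg/L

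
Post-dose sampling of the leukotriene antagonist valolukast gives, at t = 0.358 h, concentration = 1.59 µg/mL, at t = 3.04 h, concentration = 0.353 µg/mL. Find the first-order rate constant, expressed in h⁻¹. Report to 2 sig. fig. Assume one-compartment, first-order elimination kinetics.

0.56 h⁻¹

k = ln(C₁/C₂) / (t₂ − t₁) = ln(1.59/0.353) / (3.04 − 0.358)
  = 1.505 / 2.682 = 0.5611 h⁻¹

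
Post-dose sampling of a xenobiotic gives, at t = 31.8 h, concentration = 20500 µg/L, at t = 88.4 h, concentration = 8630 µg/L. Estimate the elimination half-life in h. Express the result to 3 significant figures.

k = ln(C₁/C₂) / (t₂ − t₁) = ln(20500/8630) / (88.4 − 31.8)
  = 0.8652 / 56.60 = 0.01529 h⁻¹
t½ = ln2 / k = 0.693147 / 0.01529 = 45.33 h

45.3 h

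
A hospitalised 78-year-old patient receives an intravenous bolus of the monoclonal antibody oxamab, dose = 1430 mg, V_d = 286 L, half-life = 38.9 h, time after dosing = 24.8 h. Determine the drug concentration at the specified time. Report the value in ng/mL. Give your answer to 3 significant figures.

C₀ = Dose / Vd = 1430 / 286 = 5.000 mg/L
k = ln2 / t½ = 0.693147 / 38.9 = 0.01782 h⁻¹
C = C₀ · e^(−k·t) = 5.000 × e^(−0.01782 × 24.8)
  = 5.000 × 0.6428 = 3.214 mg/L
Convert: 3.214 mg/L × 1000 = 3214 ng/mL

3210 ng/mL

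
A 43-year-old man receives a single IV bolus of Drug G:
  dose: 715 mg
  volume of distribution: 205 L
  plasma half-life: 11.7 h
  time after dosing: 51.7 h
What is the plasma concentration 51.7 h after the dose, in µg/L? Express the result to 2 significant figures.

C₀ = Dose / Vd = 715.0 / 205 = 3.488 mg/L
k = ln2 / t½ = 0.693147 / 11.7 = 0.05924 h⁻¹
C = C₀ · e^(−k·t) = 3.488 × e^(−0.05924 × 51.7)
  = 3.488 × 0.04676 = 0.1631 mg/L
Convert: 0.1631 mg/L × 1000 = 163.1 µg/L

160 µg/L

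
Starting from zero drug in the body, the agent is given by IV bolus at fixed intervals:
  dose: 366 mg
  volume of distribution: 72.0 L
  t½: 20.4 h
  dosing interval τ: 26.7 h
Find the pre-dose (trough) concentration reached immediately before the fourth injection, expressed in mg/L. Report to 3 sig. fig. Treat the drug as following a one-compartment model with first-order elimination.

C₀ per dose = Dose / Vd = 366 / 72.0 = 5.083 mg/L
k = ln2 / t½ = 0.693147 / 20.4 = 0.03398 h⁻¹
Fraction remaining after one interval: r = e^(−kτ) = e^(−0.03398 × 26.7) = 0.4036
Before dose 4, 3 doses have been given (aged 1τ, 2τ, 3τ).
C_trough = C₀ × (r + r² + … + r^3) = C₀ × r(1−r^3)/(1−r)
        = 5.083 × 0.4036 × (1 − 0.06574) / (1 − 0.4036) = 3.214 mg/L

3.21 mg/L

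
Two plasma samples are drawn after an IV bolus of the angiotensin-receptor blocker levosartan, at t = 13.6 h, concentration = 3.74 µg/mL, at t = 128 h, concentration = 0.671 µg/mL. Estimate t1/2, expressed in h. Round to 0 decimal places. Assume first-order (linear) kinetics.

46 h

k = ln(C₁/C₂) / (t₂ − t₁) = ln(3.74/0.671) / (128 − 13.6)
  = 1.718 / 114.4 = 0.01502 h⁻¹
t½ = ln2 / k = 0.693147 / 0.01502 = 46.15 h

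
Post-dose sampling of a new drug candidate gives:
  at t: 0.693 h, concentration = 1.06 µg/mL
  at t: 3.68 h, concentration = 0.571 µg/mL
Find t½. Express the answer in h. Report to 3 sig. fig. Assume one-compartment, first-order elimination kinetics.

3.35 h

k = ln(C₁/C₂) / (t₂ − t₁) = ln(1.06/0.571) / (3.68 − 0.693)
  = 0.6186 / 2.987 = 0.2071 h⁻¹
t½ = ln2 / k = 0.693147 / 0.2071 = 3.347 h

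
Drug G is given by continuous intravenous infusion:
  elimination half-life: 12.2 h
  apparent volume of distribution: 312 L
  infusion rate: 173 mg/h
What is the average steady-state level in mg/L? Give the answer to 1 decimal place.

9.8 mg/L

k = ln2 / t½ = 0.693147 / 12.2 = 0.05682 h⁻¹
CL = k × Vd = 0.05682 × 312 = 17.73 L/h
At steady state Css = R₀ / CL = 173 / 17.73 = 9.757 mg/L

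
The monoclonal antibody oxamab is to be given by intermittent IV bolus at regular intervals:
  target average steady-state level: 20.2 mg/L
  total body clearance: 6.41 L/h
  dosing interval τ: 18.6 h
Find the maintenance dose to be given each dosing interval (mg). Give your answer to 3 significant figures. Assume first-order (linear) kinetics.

At steady state, Dose/τ = Css × CL.
Dose = Css × CL × τ = 20.2 × 6.410 × 18.6 = 2408 mg

2410 mg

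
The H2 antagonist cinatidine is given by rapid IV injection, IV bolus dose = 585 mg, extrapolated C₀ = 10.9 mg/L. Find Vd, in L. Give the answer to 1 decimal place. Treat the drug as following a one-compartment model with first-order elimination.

53.7 L

Vd = Dose / C₀ = 585.0 / 10.9 = 53.67 L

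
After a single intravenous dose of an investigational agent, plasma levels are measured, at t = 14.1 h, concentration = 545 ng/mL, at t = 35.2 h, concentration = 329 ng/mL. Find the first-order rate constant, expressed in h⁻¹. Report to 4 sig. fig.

0.02392 h⁻¹

k = ln(C₁/C₂) / (t₂ − t₁) = ln(545/329) / (35.2 − 14.1)
  = 0.5047 / 21.10 = 0.02392 h⁻¹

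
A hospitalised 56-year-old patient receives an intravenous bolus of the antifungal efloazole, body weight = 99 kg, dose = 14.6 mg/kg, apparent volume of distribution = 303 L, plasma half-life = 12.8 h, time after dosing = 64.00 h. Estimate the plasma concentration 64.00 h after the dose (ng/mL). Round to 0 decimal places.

149 ng/mL

Total dose = 14.6 × 99 = 1445 mg
C₀ = Dose / Vd = 1445 / 303 = 4.769 mg/L
k = ln2 / t½ = 0.693147 / 12.8 = 0.05415 h⁻¹
t / t½ = 64.00 / 12.8 = 5 half-lives
C = C₀ × (1/2)^5 = 4.769 × 0.03125 = 0.1490 mg/L
Convert: 0.1490 mg/L × 1000 = 149.0 ng/mL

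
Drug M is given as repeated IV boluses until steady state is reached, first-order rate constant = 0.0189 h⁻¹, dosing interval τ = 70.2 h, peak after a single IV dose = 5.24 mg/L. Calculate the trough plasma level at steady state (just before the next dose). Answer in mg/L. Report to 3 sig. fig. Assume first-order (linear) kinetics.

e^(−kτ) = e^(−0.01890 × 70.2) = 0.2653
Accumulation ratio R = 1 / (1 − e^(−kτ)) = 1 / (1 − 0.2653) = 1.361
Steady-state trough = C₀ × R × e^(−kτ) = 5.24 × 1.361 × 0.2653 = 1.892 mg/L

1.89 mg/L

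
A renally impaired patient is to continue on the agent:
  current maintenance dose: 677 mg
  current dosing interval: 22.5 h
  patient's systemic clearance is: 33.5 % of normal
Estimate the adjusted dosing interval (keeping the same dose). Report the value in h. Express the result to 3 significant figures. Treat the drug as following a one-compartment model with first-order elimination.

To keep the same average steady-state level, dosing rate must scale with clearance.
CL ratio = 33.5 / 100 = 0.3350
New interval (same dose) = 22.5 / 0.3350 = 67.16 h

67.2 h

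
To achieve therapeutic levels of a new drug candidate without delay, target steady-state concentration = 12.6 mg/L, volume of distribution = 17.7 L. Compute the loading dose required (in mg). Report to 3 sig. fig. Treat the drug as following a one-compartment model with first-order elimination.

LD = Css × Vd = 12.6 × 17.7 = 223.0 mg

223 mg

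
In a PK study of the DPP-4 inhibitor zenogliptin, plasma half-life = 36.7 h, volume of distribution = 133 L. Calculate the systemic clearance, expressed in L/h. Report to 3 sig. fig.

2.51 L/h

k = ln2 / t½ = 0.693147 / 36.7 = 0.01889 h⁻¹
CL = k × Vd = 0.01889 × 133 = 2.512 L/h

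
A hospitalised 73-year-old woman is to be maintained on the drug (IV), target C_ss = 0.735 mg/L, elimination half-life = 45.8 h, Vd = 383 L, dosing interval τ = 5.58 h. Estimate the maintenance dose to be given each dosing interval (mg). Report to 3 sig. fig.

23.8 mg

k = ln2 / t½ = 0.693147 / 45.8 = 0.01513 h⁻¹
CL = k × Vd = 0.01513 × 383 = 5.795 L/h
At steady state, Dose/τ = Css × CL.
Dose = Css × CL × τ = 0.735 × 5.795 × 5.58 = 23.77 mg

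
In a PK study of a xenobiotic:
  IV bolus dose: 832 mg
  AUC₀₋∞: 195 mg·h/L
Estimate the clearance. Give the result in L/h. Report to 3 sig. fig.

4.27 L/h

CL = Dose / AUC = 832 / 195 = 4.267 L/h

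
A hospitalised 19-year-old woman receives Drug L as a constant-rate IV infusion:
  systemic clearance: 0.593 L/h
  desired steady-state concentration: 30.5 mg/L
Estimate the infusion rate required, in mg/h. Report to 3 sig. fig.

18.1 mg/h

At steady state, infusion rate R₀ = Css × CL = 30.5 × 0.5930 = 18.09 mg/h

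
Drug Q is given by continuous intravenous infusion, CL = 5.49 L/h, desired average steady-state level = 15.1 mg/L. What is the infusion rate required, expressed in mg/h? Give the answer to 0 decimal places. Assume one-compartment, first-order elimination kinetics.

83 mg/h

At steady state, infusion rate R₀ = Css × CL = 15.1 × 5.490 = 82.90 mg/h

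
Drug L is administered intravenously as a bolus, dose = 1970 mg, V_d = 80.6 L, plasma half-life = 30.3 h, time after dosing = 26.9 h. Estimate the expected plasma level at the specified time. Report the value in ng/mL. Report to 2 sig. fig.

C₀ = Dose / Vd = 1970 / 80.6 = 24.44 mg/L
k = ln2 / t½ = 0.693147 / 30.3 = 0.02288 h⁻¹
C = C₀ · e^(−k·t) = 24.44 × e^(−0.02288 × 26.9)
  = 24.44 × 0.5404 = 13.21 mg/L
Convert: 13.21 mg/L × 1000 = 13210 ng/mL

13000 ng/mL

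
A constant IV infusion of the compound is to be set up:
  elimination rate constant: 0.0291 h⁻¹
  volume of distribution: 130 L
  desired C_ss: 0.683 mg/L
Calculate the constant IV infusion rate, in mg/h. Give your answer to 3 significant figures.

CL = k × Vd = 0.02910 × 130 = 3.783 L/h
At steady state, infusion rate R₀ = Css × CL = 0.683 × 3.783 = 2.584 mg/h

2.58 mg/h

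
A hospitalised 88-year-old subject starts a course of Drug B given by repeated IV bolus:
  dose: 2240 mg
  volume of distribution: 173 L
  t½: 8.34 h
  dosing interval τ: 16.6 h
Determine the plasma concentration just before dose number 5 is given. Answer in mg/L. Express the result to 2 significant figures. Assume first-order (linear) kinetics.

C₀ per dose = Dose / Vd = 2240 / 173 = 12.95 mg/L
k = ln2 / t½ = 0.693147 / 8.34 = 0.08311 h⁻¹
Fraction remaining after one interval: r = e^(−kτ) = e^(−0.08311 × 16.6) = 0.2517
Before dose 5, 4 doses have been given (aged 1τ, 2τ, 3τ, 4τ).
C_trough = C₀ × (r + r² + … + r^4) = C₀ × r(1−r^4)/(1−r)
        = 12.95 × 0.2517 × (1 − 0.004014) / (1 − 0.2517) = 4.338 mg/L

4.3 mg/L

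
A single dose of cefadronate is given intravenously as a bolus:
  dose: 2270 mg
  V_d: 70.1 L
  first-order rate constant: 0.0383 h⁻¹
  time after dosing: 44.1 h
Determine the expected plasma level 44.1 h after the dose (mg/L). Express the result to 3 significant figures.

5.98 mg/L

C₀ = Dose / Vd = 2270 / 70.1 = 32.38 mg/L
C = C₀ · e^(−k·t) = 32.38 × e^(−0.03830 × 44.1)
  = 32.38 × 0.1847 = 5.981 mg/L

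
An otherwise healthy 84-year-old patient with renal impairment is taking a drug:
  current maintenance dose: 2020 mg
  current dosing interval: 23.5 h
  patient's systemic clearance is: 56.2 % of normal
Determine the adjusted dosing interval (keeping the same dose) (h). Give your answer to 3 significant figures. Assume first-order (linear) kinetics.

To keep the same average steady-state level, dosing rate must scale with clearance.
CL ratio = 56.2 / 100 = 0.5620
New interval (same dose) = 23.5 / 0.5620 = 41.81 h

41.8 h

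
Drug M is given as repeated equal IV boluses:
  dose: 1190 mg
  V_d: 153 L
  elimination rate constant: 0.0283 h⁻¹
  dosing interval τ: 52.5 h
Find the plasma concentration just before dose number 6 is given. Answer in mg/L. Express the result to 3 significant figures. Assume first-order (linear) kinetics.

2.27 mg/L

C₀ per dose = Dose / Vd = 1190 / 153 = 7.778 mg/L
Fraction remaining after one interval: r = e^(−kτ) = e^(−0.02830 × 52.5) = 0.2263
Before dose 6, 5 doses have been given (aged 1τ, 2τ, 3τ, 4τ, 5τ).
C_trough = C₀ × (r + r² + … + r^5) = C₀ × r(1−r^5)/(1−r)
        = 7.778 × 0.2263 × (1 − 0.0005935) / (1 − 0.2263) = 2.274 mg/L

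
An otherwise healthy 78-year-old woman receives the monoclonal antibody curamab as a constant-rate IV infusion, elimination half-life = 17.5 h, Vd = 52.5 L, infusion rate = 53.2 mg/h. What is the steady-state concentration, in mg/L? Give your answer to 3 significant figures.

25.6 mg/L

k = ln2 / t½ = 0.693147 / 17.5 = 0.03961 h⁻¹
CL = k × Vd = 0.03961 × 52.5 = 2.080 L/h
At steady state Css = R₀ / CL = 53.2 / 2.080 = 25.58 mg/L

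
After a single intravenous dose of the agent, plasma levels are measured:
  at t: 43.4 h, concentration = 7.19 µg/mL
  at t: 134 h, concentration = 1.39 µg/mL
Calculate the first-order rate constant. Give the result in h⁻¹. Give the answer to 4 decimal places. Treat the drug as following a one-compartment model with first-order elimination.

k = ln(C₁/C₂) / (t₂ − t₁) = ln(7.19/1.39) / (134 − 43.4)
  = 1.643 / 90.60 = 0.01813 h⁻¹

0.0181 h⁻¹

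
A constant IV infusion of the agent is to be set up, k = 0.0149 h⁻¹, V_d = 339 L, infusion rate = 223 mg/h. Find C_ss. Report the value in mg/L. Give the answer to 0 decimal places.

CL = k × Vd = 0.01490 × 339 = 5.051 L/h
At steady state Css = R₀ / CL = 223 / 5.051 = 44.15 mg/L

44 mg/L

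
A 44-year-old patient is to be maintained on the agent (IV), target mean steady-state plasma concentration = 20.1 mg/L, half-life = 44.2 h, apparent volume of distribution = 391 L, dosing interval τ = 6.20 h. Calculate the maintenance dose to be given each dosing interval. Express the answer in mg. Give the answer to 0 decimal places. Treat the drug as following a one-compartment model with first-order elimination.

764 mg

k = ln2 / t½ = 0.693147 / 44.2 = 0.01568 h⁻¹
CL = k × Vd = 0.01568 × 391 = 6.131 L/h
At steady state, Dose/τ = Css × CL.
Dose = Css × CL × τ = 20.1 × 6.131 × 6.20 = 764.0 mg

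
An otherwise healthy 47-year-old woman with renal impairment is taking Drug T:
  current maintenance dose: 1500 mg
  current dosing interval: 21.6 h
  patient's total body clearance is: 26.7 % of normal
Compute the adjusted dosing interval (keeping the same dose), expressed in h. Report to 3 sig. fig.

To keep the same average steady-state level, dosing rate must scale with clearance.
CL ratio = 26.7 / 100 = 0.2670
New interval (same dose) = 21.6 / 0.2670 = 80.90 h

80.9 h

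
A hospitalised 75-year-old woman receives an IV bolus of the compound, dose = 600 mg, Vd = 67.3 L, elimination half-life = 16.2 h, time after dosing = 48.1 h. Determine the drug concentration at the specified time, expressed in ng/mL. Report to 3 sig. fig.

C₀ = Dose / Vd = 600.0 / 67.3 = 8.915 mg/L
k = ln2 / t½ = 0.693147 / 16.2 = 0.04279 h⁻¹
C = C₀ · e^(−k·t) = 8.915 × e^(−0.04279 × 48.1)
  = 8.915 × 0.1277 = 1.138 mg/L
Convert: 1.138 mg/L × 1000 = 1138 ng/mL

1140 ng/mL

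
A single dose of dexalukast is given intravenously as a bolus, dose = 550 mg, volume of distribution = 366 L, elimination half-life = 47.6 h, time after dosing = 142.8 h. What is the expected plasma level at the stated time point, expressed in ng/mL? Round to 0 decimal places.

188 ng/mL

C₀ = Dose / Vd = 550.0 / 366 = 1.503 mg/L
k = ln2 / t½ = 0.693147 / 47.6 = 0.01456 h⁻¹
t / t½ = 142.8 / 47.6 = 3 half-lives
C = C₀ × (1/2)^3 = 1.503 × 0.1250 = 0.1879 mg/L
Convert: 0.1879 mg/L × 1000 = 187.9 ng/mL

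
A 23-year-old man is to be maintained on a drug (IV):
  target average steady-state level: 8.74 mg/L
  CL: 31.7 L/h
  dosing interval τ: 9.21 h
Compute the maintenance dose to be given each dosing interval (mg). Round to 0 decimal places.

2552 mg

At steady state, Dose/τ = Css × CL.
Dose = Css × CL × τ = 8.74 × 31.70 × 9.21 = 2552 mg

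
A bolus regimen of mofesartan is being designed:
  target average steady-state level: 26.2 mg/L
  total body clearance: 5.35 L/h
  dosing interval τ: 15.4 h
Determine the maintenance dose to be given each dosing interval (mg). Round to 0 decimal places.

At steady state, Dose/τ = Css × CL.
Dose = Css × CL × τ = 26.2 × 5.350 × 15.4 = 2159 mg

2159 mg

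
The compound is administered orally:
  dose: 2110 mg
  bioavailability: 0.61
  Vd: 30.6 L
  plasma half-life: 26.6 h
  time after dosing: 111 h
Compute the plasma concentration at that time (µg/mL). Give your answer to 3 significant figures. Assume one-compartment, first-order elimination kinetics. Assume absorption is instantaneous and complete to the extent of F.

2.33 µg/mL

Amount reaching circulation = F × Dose = 0.61 × 2110 = 1287 mg
C₀ = F·Dose / Vd = 1287 / 30.6 = 42.06 mg/L
k = ln2 / t½ = 0.693147 / 26.6 = 0.02606 h⁻¹
C = C₀ · e^(−k·t) = 42.06 × e^(−0.02606 × 111)
  = 42.06 × 0.05543 = 2.331 mg/L
(2.331 mg/L = 2.331 µg/mL)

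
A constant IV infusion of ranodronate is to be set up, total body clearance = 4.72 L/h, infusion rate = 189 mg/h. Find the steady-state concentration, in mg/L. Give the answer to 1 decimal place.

At steady state Css = R₀ / CL = 189 / 4.720 = 40.04 mg/L

40.0 mg/L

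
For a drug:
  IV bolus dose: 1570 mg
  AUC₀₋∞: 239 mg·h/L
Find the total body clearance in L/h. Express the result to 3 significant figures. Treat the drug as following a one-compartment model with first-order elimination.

6.57 L/h

CL = Dose / AUC = 1570 / 239 = 6.569 L/h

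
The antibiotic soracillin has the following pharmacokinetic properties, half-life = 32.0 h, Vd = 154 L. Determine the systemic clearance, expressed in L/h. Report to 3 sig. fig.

3.34 L/h

k = ln2 / t½ = 0.693147 / 32.0 = 0.02166 h⁻¹
CL = k × Vd = 0.02166 × 154 = 3.336 L/h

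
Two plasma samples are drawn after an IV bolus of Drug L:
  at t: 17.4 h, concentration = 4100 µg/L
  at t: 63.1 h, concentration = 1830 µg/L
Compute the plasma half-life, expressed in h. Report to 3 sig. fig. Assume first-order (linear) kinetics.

39.3 h

k = ln(C₁/C₂) / (t₂ − t₁) = ln(4100/1830) / (63.1 − 17.4)
  = 0.8067 / 45.70 = 0.01765 h⁻¹
t½ = ln2 / k = 0.693147 / 0.01765 = 39.27 h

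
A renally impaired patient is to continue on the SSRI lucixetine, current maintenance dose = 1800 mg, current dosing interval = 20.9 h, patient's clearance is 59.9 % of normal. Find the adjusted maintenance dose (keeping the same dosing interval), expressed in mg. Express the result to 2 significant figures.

To keep the same average steady-state level, dosing rate must scale with clearance.
CL ratio = 59.9 / 100 = 0.5990
New dose (same interval) = 1800 × 0.5990 = 1078 mg

1100 mg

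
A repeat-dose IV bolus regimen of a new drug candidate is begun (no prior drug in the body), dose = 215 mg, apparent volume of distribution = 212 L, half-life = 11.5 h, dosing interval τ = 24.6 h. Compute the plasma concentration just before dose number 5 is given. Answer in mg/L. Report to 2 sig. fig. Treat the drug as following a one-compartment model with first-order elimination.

C₀ per dose = Dose / Vd = 215 / 212 = 1.014 mg/L
k = ln2 / t½ = 0.693147 / 11.5 = 0.06027 h⁻¹
Fraction remaining after one interval: r = e^(−kτ) = e^(−0.06027 × 24.6) = 0.2270
Before dose 5, 4 doses have been given (aged 1τ, 2τ, 3τ, 4τ).
C_trough = C₀ × (r + r² + … + r^4) = C₀ × r(1−r^4)/(1−r)
        = 1.014 × 0.2270 × (1 − 0.002655) / (1 − 0.2270) = 0.2970 mg/L

0.30 mg/L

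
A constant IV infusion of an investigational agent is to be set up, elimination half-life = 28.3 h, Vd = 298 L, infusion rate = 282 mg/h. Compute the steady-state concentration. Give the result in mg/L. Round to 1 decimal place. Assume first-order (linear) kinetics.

k = ln2 / t½ = 0.693147 / 28.3 = 0.02449 h⁻¹
CL = k × Vd = 0.02449 × 298 = 7.298 L/h
At steady state Css = R₀ / CL = 282 / 7.298 = 38.64 mg/L

38.6 mg/L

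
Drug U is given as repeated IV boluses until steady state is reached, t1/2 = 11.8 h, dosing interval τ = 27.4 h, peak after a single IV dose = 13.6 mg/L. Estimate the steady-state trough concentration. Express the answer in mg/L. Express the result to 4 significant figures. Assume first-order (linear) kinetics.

k = ln2 / t½ = 0.693147 / 11.8 = 0.05874 h⁻¹
e^(−kτ) = e^(−0.05874 × 27.4) = 0.2000
Accumulation ratio R = 1 / (1 − e^(−kτ)) = 1 / (1 − 0.2000) = 1.250
Steady-state trough = C₀ × R × e^(−kτ) = 13.6 × 1.250 × 0.2000 = 3.400 mg/L

3.400 mg/L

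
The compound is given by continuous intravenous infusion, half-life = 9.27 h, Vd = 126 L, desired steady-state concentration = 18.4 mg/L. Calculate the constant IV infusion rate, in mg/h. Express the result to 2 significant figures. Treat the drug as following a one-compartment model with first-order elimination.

k = ln2 / t½ = 0.693147 / 9.27 = 0.07477 h⁻¹
CL = k × Vd = 0.07477 × 126 = 9.421 L/h
At steady state, infusion rate R₀ = Css × CL = 18.4 × 9.421 = 173.3 mg/h

170 mg/h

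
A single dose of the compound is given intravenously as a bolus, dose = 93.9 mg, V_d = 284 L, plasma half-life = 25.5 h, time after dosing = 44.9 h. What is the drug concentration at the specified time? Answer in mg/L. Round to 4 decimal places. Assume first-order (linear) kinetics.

0.0976 mg/L

C₀ = Dose / Vd = 93.90 / 284 = 0.3306 mg/L
k = ln2 / t½ = 0.693147 / 25.5 = 0.02718 h⁻¹
C = C₀ · e^(−k·t) = 0.3306 × e^(−0.02718 × 44.9)
  = 0.3306 × 0.2951 = 0.09756 mg/L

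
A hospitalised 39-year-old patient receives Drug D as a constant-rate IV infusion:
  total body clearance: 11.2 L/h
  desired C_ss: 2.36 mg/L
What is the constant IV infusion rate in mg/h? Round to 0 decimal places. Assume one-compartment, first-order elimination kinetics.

At steady state, infusion rate R₀ = Css × CL = 2.36 × 11.20 = 26.43 mg/h

26 mg/h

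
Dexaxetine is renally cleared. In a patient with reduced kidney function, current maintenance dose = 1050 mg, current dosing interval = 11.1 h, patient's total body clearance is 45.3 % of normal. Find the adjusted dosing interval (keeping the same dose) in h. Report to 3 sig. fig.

24.5 h

To keep the same average steady-state level, dosing rate must scale with clearance.
CL ratio = 45.3 / 100 = 0.4530
New interval (same dose) = 11.1 / 0.4530 = 24.50 h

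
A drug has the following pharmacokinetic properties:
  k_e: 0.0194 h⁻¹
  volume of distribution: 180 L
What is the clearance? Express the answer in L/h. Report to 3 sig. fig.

CL = k × Vd = 0.0194 × 180 = 3.492 L/h

3.49 L/h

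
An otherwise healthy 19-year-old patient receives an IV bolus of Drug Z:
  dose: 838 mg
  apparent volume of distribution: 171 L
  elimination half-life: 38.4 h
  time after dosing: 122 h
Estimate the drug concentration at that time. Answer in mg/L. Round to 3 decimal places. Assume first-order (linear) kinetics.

0.542 mg/L

C₀ = Dose / Vd = 838.0 / 171 = 4.901 mg/L
k = ln2 / t½ = 0.693147 / 38.4 = 0.01805 h⁻¹
C = C₀ · e^(−k·t) = 4.901 × e^(−0.01805 × 122)
  = 4.901 × 0.1106 = 0.5421 mg/L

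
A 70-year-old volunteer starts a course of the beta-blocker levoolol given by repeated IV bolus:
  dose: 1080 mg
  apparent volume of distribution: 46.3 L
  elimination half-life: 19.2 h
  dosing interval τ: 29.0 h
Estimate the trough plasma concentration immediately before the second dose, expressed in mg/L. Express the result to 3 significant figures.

C₀ per dose = Dose / Vd = 1080 / 46.3 = 23.33 mg/L
k = ln2 / t½ = 0.693147 / 19.2 = 0.03610 h⁻¹
Fraction remaining after one interval: r = e^(−kτ) = e^(−0.03610 × 29.0) = 0.3510
Before dose 2, 1 dose has been given (aged 1τ).
C_trough = C₀ × r = 23.33 × 0.3510 = 8.189 mg/L

8.19 mg/L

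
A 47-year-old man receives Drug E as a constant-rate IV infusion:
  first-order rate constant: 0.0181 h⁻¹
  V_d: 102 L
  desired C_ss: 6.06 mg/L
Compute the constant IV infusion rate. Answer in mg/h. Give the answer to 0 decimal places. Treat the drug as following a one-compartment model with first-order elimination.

11 mg/h

CL = k × Vd = 0.01810 × 102 = 1.846 L/h
At steady state, infusion rate R₀ = Css × CL = 6.06 × 1.846 = 11.19 mg/h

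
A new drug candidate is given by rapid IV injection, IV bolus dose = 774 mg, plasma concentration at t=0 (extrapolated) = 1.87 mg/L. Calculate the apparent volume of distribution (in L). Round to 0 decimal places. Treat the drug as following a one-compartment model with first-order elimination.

414 L

Vd = Dose / C₀ = 774.0 / 1.87 = 413.9 L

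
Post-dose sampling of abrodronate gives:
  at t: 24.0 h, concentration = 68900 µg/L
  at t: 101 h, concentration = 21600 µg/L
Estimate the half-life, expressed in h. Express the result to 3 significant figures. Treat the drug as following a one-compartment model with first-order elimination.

k = ln(C₁/C₂) / (t₂ − t₁) = ln(68900/21600) / (101 − 24.0)
  = 1.160 / 77.00 = 0.01506 h⁻¹
t½ = ln2 / k = 0.693147 / 0.01506 = 46.03 h

46.0 h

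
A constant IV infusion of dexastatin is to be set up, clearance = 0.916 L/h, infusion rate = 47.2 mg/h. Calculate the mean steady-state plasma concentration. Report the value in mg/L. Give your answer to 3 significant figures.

At steady state Css = R₀ / CL = 47.2 / 0.9160 = 51.53 mg/L

51.5 mg/L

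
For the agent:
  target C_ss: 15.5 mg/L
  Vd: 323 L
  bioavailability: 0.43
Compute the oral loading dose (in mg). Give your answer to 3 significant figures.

11600 mg

LD = Css × Vd / F = 15.5 × 323 / 0.43 = 11640 mg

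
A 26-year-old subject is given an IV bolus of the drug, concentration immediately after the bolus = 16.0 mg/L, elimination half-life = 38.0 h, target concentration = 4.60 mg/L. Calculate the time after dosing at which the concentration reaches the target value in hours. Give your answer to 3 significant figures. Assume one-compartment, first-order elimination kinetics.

k = ln2 / t½ = 0.693147 / 38.0 = 0.01824 h⁻¹
t = ln(C₀ / C) / k = ln(16.00 / 4.60) / 0.01824
  = ln(3.478) / 0.01824 = 1.246 / 0.01824 = 68.31 h

68.3 h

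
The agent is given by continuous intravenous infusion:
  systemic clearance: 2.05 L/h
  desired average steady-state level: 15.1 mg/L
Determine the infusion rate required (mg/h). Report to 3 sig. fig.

At steady state, infusion rate R₀ = Css × CL = 15.1 × 2.050 = 30.96 mg/h

31.0 mg/h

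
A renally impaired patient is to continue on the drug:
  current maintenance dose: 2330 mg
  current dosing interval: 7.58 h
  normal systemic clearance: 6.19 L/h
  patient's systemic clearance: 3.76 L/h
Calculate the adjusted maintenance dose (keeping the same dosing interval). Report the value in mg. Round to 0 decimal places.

To keep the same average steady-state level, dosing rate must scale with clearance.
CL ratio = 3.76 / 6.19 = 0.6074
New dose (same interval) = 2330 × 0.6074 = 1415 mg

1415 mg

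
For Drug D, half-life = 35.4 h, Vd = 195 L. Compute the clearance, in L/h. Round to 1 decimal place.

k = ln2 / t½ = 0.693147 / 35.4 = 0.01958 h⁻¹
CL = k × Vd = 0.01958 × 195 = 3.818 L/h

3.8 L/h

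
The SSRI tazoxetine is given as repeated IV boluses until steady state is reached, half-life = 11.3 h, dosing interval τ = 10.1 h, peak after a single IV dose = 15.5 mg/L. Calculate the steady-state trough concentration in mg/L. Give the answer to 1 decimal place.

18.1 mg/L

k = ln2 / t½ = 0.693147 / 11.3 = 0.06134 h⁻¹
e^(−kτ) = e^(−0.06134 × 10.1) = 0.5382
Accumulation ratio R = 1 / (1 − e^(−kτ)) = 1 / (1 − 0.5382) = 2.165
Steady-state trough = C₀ × R × e^(−kτ) = 15.5 × 2.165 × 0.5382 = 18.06 mg/L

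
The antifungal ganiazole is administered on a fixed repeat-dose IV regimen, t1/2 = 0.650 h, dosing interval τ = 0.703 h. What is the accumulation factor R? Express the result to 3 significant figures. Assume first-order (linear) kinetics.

1.90

k = ln2 / t½ = 0.693147 / 0.650 = 1.066 h⁻¹
e^(−kτ) = e^(−1.066 × 0.703) = 0.4727
Accumulation ratio R = 1 / (1 − e^(−kτ)) = 1 / (1 − 0.4727) = 1.896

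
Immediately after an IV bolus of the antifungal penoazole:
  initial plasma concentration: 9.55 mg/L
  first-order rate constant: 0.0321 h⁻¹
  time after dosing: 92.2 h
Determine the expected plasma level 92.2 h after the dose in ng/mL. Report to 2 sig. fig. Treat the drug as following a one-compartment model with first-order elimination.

C = C₀ · e^(−k·t) = 9.550 × e^(−0.03210 × 92.2)
  = 9.550 × 0.05184 = 0.4951 mg/L
Convert: 0.4951 mg/L × 1000 = 495.1 ng/mL

500 ng/mL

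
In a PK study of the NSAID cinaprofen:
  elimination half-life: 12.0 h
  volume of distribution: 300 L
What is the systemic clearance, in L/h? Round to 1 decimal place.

17.3 L/h

k = ln2 / t½ = 0.693147 / 12.0 = 0.05776 h⁻¹
CL = k × Vd = 0.05776 × 300 = 17.33 L/h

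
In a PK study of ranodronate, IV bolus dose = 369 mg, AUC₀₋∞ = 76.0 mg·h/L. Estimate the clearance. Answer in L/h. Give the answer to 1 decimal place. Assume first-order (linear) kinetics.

4.9 L/h

CL = Dose / AUC = 369 / 76.0 = 4.855 L/h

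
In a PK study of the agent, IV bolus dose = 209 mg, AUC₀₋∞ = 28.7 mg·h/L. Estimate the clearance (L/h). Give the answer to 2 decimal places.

CL = Dose / AUC = 209 / 28.7 = 7.282 L/h

7.28 L/h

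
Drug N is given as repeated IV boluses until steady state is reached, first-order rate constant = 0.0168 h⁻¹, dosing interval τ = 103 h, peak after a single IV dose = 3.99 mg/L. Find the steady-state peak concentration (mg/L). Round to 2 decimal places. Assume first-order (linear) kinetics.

4.85 mg/L

e^(−kτ) = e^(−0.01680 × 103) = 0.1772
Accumulation ratio R = 1 / (1 − e^(−kτ)) = 1 / (1 − 0.1772) = 1.215
Steady-state peak = C₀ × R = 3.99 × 1.215 = 4.848 mg/L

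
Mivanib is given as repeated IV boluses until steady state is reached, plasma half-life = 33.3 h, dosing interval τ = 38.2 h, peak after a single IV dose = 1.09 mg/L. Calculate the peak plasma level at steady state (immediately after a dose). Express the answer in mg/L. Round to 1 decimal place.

2.0 mg/L

k = ln2 / t½ = 0.693147 / 33.3 = 0.02082 h⁻¹
e^(−kτ) = e^(−0.02082 × 38.2) = 0.4514
Accumulation ratio R = 1 / (1 − e^(−kτ)) = 1 / (1 − 0.4514) = 1.823
Steady-state peak = C₀ × R = 1.09 × 1.823 = 1.987 mg/L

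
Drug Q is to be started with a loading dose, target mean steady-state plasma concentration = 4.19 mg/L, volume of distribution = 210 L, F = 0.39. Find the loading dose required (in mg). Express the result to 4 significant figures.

2256 mg

LD = Css × Vd / F = 4.19 × 210 / 0.39 = 2256 mg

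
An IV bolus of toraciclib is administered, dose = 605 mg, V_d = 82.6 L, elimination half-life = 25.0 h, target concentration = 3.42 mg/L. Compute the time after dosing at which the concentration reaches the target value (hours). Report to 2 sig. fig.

C₀ = Dose / Vd = 605.0 / 82.6 = 7.324 mg/L
k = ln2 / t½ = 0.693147 / 25.0 = 0.02773 h⁻¹
t = ln(C₀ / C) / k = ln(7.324 / 3.42) / 0.02773
  = ln(2.142) / 0.02773 = 0.7617 / 0.02773 = 27.47 h

27 h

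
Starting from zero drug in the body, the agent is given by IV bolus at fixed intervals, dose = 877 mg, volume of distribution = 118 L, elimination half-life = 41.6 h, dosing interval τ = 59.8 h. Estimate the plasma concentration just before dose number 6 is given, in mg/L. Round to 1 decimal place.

4.3 mg/L

C₀ per dose = Dose / Vd = 877 / 118 = 7.432 mg/L
k = ln2 / t½ = 0.693147 / 41.6 = 0.01666 h⁻¹
Fraction remaining after one interval: r = e^(−kτ) = e^(−0.01666 × 59.8) = 0.3693
Before dose 6, 5 doses have been given (aged 1τ, 2τ, 3τ, 4τ, 5τ).
C_trough = C₀ × (r + r² + … + r^5) = C₀ × r(1−r^5)/(1−r)
        = 7.432 × 0.3693 × (1 − 0.006869) / (1 − 0.3693) = 4.322 mg/L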